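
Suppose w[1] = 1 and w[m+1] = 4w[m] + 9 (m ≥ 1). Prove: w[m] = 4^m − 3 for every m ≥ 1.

Base case: w[1] = 1, and 4^1 − 3 = 4 − 3 = 1.
Assume w[k] = 4^k − 3 for some k ≥ 1.
Then w[k+1] = 4w[k] + 9 = 4·(4^k − 3) + 9 = 4^{k+1} − 12 + 9 = 4^{k+1} − 3.
So the formula holds for k+1, and by induction w[m] = 4^m − 3 for all m ≥ 1.

w[m] = 4^m − 3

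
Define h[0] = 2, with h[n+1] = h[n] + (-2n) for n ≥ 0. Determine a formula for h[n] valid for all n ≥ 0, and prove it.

Claim: h[n] = -n^2 + n + 2.

Base case: h[0] = 2, and -0^2 + 0 + 2 = 2.
Assume h[m] = -m^2 + m + 2.
Then h[m+1] = h[m] + (-2m) = (-m^2 + m + 2) + (-2m) = -m^2 − m + 2,
and -(m+1)^2 + (m+1) + 2 = -m^2 − m + 2.
By induction, h[n] = -n^2 + n + 2 for all n ≥ 0.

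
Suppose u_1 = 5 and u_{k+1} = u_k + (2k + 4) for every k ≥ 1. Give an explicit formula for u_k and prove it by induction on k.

Claim: u_k = k^2 + 3k + 1.

Base case: u_1 = 5, and 1^2 + 3·1 + 1 = 5.
Assume u_r = r^2 + 3r + 1.
Then u_{r+1} = u_r + (2r + 4) = (r^2 + 3r + 1) + (2r + 4) = r^2 + 5r + 5,
and (r+1)^2 + 3·(r+1) + 1 = r^2 + 5r + 5.
By induction, u_k = k^2 + 3k + 1 for all k ≥ 1.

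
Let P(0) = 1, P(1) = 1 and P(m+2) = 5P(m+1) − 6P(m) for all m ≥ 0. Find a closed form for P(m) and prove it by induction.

Claim: P(m) = 2·2^m − 3^m.

Base cases: P(0) = 1 and 2·2^0 − 3^0 = 1; P(1) = 1 and 2·2^1 − 3^1 = 1.
Assume P(i) = 2·2^i − 3^i for all 0 ≤ i ≤ j, where j ≥ 1.
Then P(j+1) = 5P(j) − 6P(j−1) = 5·(2·2^j − 3^j) − 6·(2·2^{j−1} − 3^{j−1}) = 2·(5·2 − 6)2^{j−1} − (5·3 − 6)3^{j−1} = 8·2^{j−1} − 9·3^{j−1} = 2·2^{j+1} − 3^{j+1}.
So the formula holds for j+1, and by strong induction P(m) = 2·2^m − 3^m for all m ≥ 0.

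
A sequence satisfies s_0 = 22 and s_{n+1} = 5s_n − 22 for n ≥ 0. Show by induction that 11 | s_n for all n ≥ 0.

Base case: s_0 = 22 = 11·2, so 11 | s_0.
Assume 11 | s_r, so s_r = 11t for some integer t.
Then s_{r+1} = 5s_r − 22 = 5·(11t) − 22 = 11(5t − 2), so 11 | s_{r+1}.
By induction, 11 | s_n for all n ≥ 0.

11 | s_n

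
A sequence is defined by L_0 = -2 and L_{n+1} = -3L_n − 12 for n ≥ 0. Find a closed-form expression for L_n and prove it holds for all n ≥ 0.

Claim: L_n = (-3)^n − 3.

Base case: L_0 = -2, and (-3)^0 − 3 = 1 − 3 = -2.
Assume L_r = (-3)^r − 3 for some r ≥ 0.
Then L_{r+1} = -3L_r − 12 = -3·((-3)^r − 3) − 12 = -3·(-3)^r + 9 − 12 = (-3)^{r+1} − 3.
Hence L_n = (-3)^n − 3 for every n ≥ 0, by induction.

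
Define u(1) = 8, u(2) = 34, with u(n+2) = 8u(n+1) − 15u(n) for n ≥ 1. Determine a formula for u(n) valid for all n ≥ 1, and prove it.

Claim: u(n) = 5^n + 3^n.

Base cases: u(1) = 8 and 5^1 + 3^1 = 8; u(2) = 34 and 5^2 + 3^2 = 34.
Assume u(j) = 5^j + 3^j for all 1 ≤ j ≤ k, where k ≥ 2.
Then u(k+1) = 8u(k) − 15u(k−1) = 8·(5^k + 3^k) − 15·(5^{k−1} + 3^{k−1}) = (8·5 − 15)5^{k−1} + (8·3 − 15)3^{k−1} = 25·5^{k−1} + 9·3^{k−1} = 5^{k+1} + 3^{k+1}.
By strong induction, u(n) = 5^n + 3^n for all n ≥ 1.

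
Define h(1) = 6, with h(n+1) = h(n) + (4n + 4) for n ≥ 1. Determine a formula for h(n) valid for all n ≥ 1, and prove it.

Claim: h(n) = 2n^2 + 2n + 2.

Base case: h(1) = 6, and 2·1^2 + 2·1 + 2 = 6.
Assume h(k) = 2k^2 + 2k + 2.
Then h(k+1) = h(k) + (4k + 4) = (2k^2 + 2k + 2) + (4k + 4) = 2k^2 + 6k + 6,
and 2·(k+1)^2 + 2·(k+1) + 2 = 2k^2 + 6k + 6.
Hence h(n) = 2n^2 + 2n + 2 for every n ≥ 1, by induction.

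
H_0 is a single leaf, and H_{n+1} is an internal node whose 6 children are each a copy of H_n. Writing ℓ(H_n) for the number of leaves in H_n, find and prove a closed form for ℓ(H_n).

Claim: ℓ(H_n) = 6^n.

Base case: ℓ(H_0) = 1, and 6^0 = 1.
Assume ℓ(H_j) = 6^j.
Then ℓ(H_{j+1}) = 6·ℓ(H_j) = 6·6^j = 6^{j+1}.
Hence ℓ(H_n) = 6^n for every n ≥ 0, by induction.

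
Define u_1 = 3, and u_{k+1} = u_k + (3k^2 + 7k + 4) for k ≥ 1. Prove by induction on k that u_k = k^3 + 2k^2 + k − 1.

Base case: u_1 = 3, and 1^3 + 2·1^2 + 1 − 1 = 3.
Assume u_m = m^3 + 2m^2 + m − 1.
Then u_{m+1} = u_m + (3m^2 + 7m + 4) = (m^3 + 2m^2 + m − 1) + (3m^2 + 7m + 4) = m^3 + 5m^2 + 8m + 3,
and (m+1)^3 + 2·(m+1)^2 + (m+1) − 1 = m^3 + 5m^2 + 8m + 3.
Hence u_k = k^3 + 2k^2 + k − 1 for every k ≥ 1, by induction.

u_k = k^3 + 2k^2 + k − 1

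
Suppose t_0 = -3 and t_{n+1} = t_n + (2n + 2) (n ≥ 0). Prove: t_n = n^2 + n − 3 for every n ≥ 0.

Base case: t_0 = -3, and 0^2 + 0 − 3 = -3.
Assume t_m = m^2 + m − 3.
Then t_{m+1} = t_m + (2m + 2) = (m^2 + m − 3) + (2m + 2) = m^2 + 3m − 1,
and (m+1)^2 + (m+1) − 3 = m^2 + 3m − 1.
By induction, t_n = n^2 + n − 3 for all n ≥ 0.

t_n = n^2 + n − 3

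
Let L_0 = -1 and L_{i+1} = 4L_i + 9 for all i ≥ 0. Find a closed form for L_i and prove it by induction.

Claim: L_i = 2·4^i − 3.

Base case: L_0 = -1, and 2·4^0 − 3 = 2 − 3 = -1.
Assume L_j = 2·4^j − 3 for some j ≥ 0.
Then L_{j+1} = 4L_j + 9 = 4·(2·4^j − 3) + 9 = 8·4^j − 12 + 9 = 2·4^{j+1} − 3.
Hence L_i = 2·4^i − 3 for every i ≥ 0, by induction.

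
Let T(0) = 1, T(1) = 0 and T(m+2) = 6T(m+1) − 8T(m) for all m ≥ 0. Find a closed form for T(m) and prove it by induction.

Claim: T(m) = -4^m + 2·2^m.

Base cases: T(0) = 1 and -4^0 + 2·2^0 = 1; T(1) = 0 and -4^1 + 2·2^1 = 0.
Assume T(j) = -4^j + 2·2^j for all 0 ≤ j ≤ k, where k ≥ 1.
Then T(k+1) = 6T(k) − 8T(k−1) = 6·(-4^k + 2·2^k) − 8·(-4^{k−1} + 2·2^{k−1}) = -(6·4 − 8)4^{k−1} + 2·(6·2 − 8)2^{k−1} = -16·4^{k−1} + 8·2^{k−1} = -4^{k+1} + 2·2^{k+1}.
This completes the inductive step, so T(m) = -4^m + 2·2^m for all m ≥ 0.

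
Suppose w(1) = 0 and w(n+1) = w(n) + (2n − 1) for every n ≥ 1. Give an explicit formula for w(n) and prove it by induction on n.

Claim: w(n) = n^2 − 2n + 1.

Base case: w(1) = 0, and 1^2 − 2·1 + 1 = 0.
Assume w(r) = r^2 − 2r + 1.
Then w(r+1) = w(r) + (2r − 1) = (r^2 − 2r + 1) + (2r − 1) = r^2,
and (r+1)^2 − 2·(r+1) + 1 = r^2.
By induction, w(n) = n^2 − 2n + 1 for all n ≥ 1.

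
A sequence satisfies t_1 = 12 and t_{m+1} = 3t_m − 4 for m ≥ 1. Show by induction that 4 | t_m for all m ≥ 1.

Base case: t_1 = 12 = 4·3, so 4 | t_1.
Assume 4 | t_k, so t_k = 4s for some integer s.
Then t_{k+1} = 3t_k − 4 = 3·(4s) − 4 = 4(3s − 1), so 4 | t_{k+1}.
This completes the inductive step, so 4 | t_m for all m ≥ 1.

4 | t_m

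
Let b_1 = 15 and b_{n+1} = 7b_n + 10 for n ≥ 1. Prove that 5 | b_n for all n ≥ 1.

Base case: b_1 = 15 = 5·3, so 5 | b_1.
Assume 5 | b_k, so b_k = 5t for some integer t.
Then b_{k+1} = 7b_k + 10 = 7·(5t) + 10 = 5(7t + 2), so 5 | b_{k+1}.
Hence 5 | b_n for every n ≥ 1, by induction.

5 | b_n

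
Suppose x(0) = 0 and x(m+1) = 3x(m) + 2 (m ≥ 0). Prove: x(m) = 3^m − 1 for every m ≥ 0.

Base case: x(0) = 0, and 3^0 − 1 = 1 − 1 = 0.
Assume x(j) = 3^j − 1 for some j ≥ 0.
Then x(j+1) = 3x(j) + 2 = 3·(3^j − 1) + 2 = 3^{j+1} − 3 + 2 = 3^{j+1} − 1.
Hence x(m) = 3^m − 1 for every m ≥ 0, by induction.

x(m) = 3^m − 1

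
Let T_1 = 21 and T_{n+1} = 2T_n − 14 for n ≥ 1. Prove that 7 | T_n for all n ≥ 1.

Base case: T_1 = 21 = 7·3, so 7 | T_1.
Assume 7 | T_k, so T_k = 7t for some integer t.
Then T_{k+1} = 2T_k − 14 = 2·(7t) − 14 = 7(2t − 2), so 7 | T_{k+1}.
Hence 7 | T_n for every n ≥ 1, by induction.

7 | T_n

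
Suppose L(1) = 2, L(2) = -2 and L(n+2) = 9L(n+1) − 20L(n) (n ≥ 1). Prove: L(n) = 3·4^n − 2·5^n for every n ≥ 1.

Base cases: L(1) = 2 and 3·4^1 − 2·5^1 = 2; L(2) = -2 and 3·4^2 − 2·5^2 = -2.
Assume L(j) = 3·4^j − 2·5^j for all 1 ≤ j ≤ k, where k ≥ 2.
Then L(k+1) = 9L(k) − 20L(k−1) = 9·(3·4^k − 2·5^k) − 20·(3·4^{k−1} − 2·5^{k−1}) = 3·(9·4 − 20)4^{k−1} − 2·(9·5 − 20)5^{k−1} = 48·4^{k−1} − 50·5^{k−1} = 3·4^{k+1} − 2·5^{k+1}.
Hence L(n) = 3·4^n − 2·5^n for every n ≥ 1, by strong induction.

L(n) = 3·4^n − 2·5^n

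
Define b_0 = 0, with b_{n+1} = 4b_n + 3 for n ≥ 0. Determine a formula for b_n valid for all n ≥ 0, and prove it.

Claim: b_n = 4^n − 1.

Base case: b_0 = 0, and 4^0 − 1 = 1 − 1 = 0.
Assume b_j = 4^j − 1 for some j ≥ 0.
Then b_{j+1} = 4b_j + 3 = 4·(4^j − 1) + 3 = 4^{j+1} − 4 + 3 = 4^{j+1} − 1.
Hence b_n = 4^n − 1 for every n ≥ 0, by induction.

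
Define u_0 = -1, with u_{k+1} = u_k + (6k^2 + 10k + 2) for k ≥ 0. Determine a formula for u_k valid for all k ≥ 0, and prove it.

Claim: u_k = 2k^3 + 2k^2 − 2k − 1.

Base case: u_0 = -1, and 2·0^3 + 2·0^2 − 2·0 − 1 = -1.
Assume u_m = 2m^3 + 2m^2 − 2m − 1.
Then u_{m+1} = u_m + (6m^2 + 10m + 2) = (2m^3 + 2m^2 − 2m − 1) + (6m^2 + 10m + 2) = 2m^3 + 8m^2 + 8m + 1,
and 2·(m+1)^3 + 2·(m+1)^2 − 2·(m+1) − 1 = 2m^3 + 8m^2 + 8m + 1.
By induction, u_k = 2k^3 + 2k^2 − 2k − 1 for all k ≥ 0.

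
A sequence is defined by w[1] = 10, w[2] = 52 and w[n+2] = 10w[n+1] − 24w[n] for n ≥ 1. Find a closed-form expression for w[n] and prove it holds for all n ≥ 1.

Claim: w[n] = 6^n + 4^n.

Base cases: w[1] = 10 and 6^1 + 4^1 = 10; w[2] = 52 and 6^2 + 4^2 = 52.
Assume w[j] = 6^j + 4^j for all 1 ≤ j ≤ r, where r ≥ 2.
Then w[r+1] = 10w[r] − 24w[r−1] = 10·(6^r + 4^r) − 24·(6^{r−1} + 4^{r−1}) = (10·6 − 24)6^{r−1} + (10·4 − 24)4^{r−1} = 36·6^{r−1} + 16·4^{r−1} = 6^{r+1} + 4^{r+1}.
Hence w[n] = 6^n + 4^n for every n ≥ 1, by strong induction.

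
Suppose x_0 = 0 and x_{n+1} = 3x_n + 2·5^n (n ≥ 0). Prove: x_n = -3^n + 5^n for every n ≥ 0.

Base case: x_0 = 0, and -3^0 + 5^0 = -1 + 1 = 0.
Assume x_m = -3^m + 5^m for some m ≥ 0.
Then x_{m+1} = 3x_m + 2·5^m = 3·(-3^m + 5^m) + 2·5^m = -3^{m+1} + 3·5^m + 2·5^m = -3^{m+1} + 5·5^m = -3^{m+1} + 5^{m+1}.
This completes the inductive step, so x_n = -3^n + 5^n for all n ≥ 0.

x_n = -3^n + 5^n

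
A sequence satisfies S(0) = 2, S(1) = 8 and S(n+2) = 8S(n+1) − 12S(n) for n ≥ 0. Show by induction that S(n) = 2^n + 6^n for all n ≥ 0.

Base cases: S(0) = 2 and 2^0 + 6^0 = 2; S(1) = 8 and 2^1 + 6^1 = 8.
Assume S(j) = 2^j + 6^j for all 0 ≤ j ≤ r, where r ≥ 1.
Then S(r+1) = 8S(r) − 12S(r−1) = 8·(2^r + 6^r) − 12·(2^{r−1} + 6^{r−1}) = (8·2 − 12)2^{r−1} + (8·6 − 12)6^{r−1} = 4·2^{r−1} + 36·6^{r−1} = 2^{r+1} + 6^{r+1}.
This completes the inductive step, so S(n) = 2^n + 6^n for all n ≥ 0.

S(n) = 2^n + 6^n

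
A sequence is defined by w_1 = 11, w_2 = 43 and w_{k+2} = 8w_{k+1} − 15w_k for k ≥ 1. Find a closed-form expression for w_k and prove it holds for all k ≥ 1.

Claim: w_k = 2·3^k + 5^k.

Base cases: w_1 = 11 and 2·3^1 + 5^1 = 11; w_2 = 43 and 2·3^2 + 5^2 = 43.
Assume w_i = 2·3^i + 5^i for all 1 ≤ i ≤ j, where j ≥ 2.
Then w_{j+1} = 8w_j − 15w_{j−1} = 8·(2·3^j + 5^j) − 15·(2·3^{j−1} + 5^{j−1}) = 2·(8·3 − 15)3^{j−1} + (8·5 − 15)5^{j−1} = 18·3^{j−1} + 25·5^{j−1} = 2·3^{j+1} + 5^{j+1}.
So the formula holds for j+1, and by strong induction w_k = 2·3^k + 5^k for all k ≥ 1.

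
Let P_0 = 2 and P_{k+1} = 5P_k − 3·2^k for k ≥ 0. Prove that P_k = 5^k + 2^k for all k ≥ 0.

Base case: P_0 = 2, and 5^0 + 2^0 = 1 + 1 = 2.
Assume P_j = 5^j + 2^j for some j ≥ 0.
Then P_{j+1} = 5P_j − 3·2^j = 5·(5^j + 2^j) − 3·2^j = 5^{j+1} + 5·2^j − 3·2^j = 5^{j+1} + 2·2^j = 5^{j+1} + 2^{j+1}.
So the formula holds for j+1, and by induction P_k = 5^k + 2^k for all k ≥ 0.

P_k = 5^k + 2^k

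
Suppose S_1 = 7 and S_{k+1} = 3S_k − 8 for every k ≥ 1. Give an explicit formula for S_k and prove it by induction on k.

Claim: S_k = 3^k + 4.

Base case: S_1 = 7, and 3^1 + 4 = 3 + 4 = 7.
Assume S_r = 3^r + 4 for some r ≥ 1.
Then S_{r+1} = 3S_r − 8 = 3·(3^r + 4) − 8 = 3^{r+1} + 12 − 8 = 3^{r+1} + 4.
By induction, S_k = 3^k + 4 for all k ≥ 1.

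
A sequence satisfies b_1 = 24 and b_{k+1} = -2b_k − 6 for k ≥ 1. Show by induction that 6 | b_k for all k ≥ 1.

Base case: b_1 = 24 = 6·4, so 6 | b_1.
Assume 6 | b_m, so b_m = 6t for some integer t.
Then b_{m+1} = -2b_m − 6 = -2·(6t) − 6 = 6(-2t − 1), so 6 | b_{m+1}.
By induction, 6 | b_k for all k ≥ 1.

6 | b_k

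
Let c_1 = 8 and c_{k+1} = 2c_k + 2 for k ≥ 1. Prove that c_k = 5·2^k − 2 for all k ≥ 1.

Base case: c_1 = 8, and 5·2^1 − 2 = 10 − 2 = 8.
Assume c_m = 5·2^m − 2 for some m ≥ 1.
Then c_{m+1} = 2c_m + 2 = 2·(5·2^m − 2) + 2 = 10·2^m − 4 + 2 = 5·2^{m+1} − 2.
This completes the inductive step, so c_k = 5·2^k − 2 for all k ≥ 1.

c_k = 5·2^k − 2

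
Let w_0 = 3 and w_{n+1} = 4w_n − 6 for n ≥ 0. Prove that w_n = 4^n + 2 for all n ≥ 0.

Base case: w_0 = 3, and 4^0 + 2 = 1 + 2 = 3.
Assume w_j = 4^j + 2 for some j ≥ 0.
Then w_{j+1} = 4w_j − 6 = 4·(4^j + 2) − 6 = 4^{j+1} + 8 − 6 = 4^{j+1} + 2.
By induction, w_n = 4^n + 2 for all n ≥ 0.

w_n = 4^n + 2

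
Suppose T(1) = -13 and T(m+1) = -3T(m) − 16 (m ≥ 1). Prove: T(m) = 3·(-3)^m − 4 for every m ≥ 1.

Base case: T(1) = -13, and 3·(-3)^1 − 4 = -9 − 4 = -13.
Assume T(j) = 3·(-3)^j − 4 for some j ≥ 1.
Then T(j+1) = -3T(j) − 16 = -3·(3·(-3)^j − 4) − 16 = -9·(-3)^j + 12 − 16 = 3·(-3)^{j+1} − 4.
So the formula holds for j+1, and by induction T(m) = 3·(-3)^m − 4 for all m ≥ 1.

T(m) = 3·(-3)^m − 4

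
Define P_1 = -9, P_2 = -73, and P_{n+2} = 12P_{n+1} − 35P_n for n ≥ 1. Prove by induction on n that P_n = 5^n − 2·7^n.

Base cases: P_1 = -9 and 5^1 − 2·7^1 = -9; P_2 = -73 and 5^2 − 2·7^2 = -73.
Assume P_j = 5^j − 2·7^j for all 1 ≤ j ≤ r, where r ≥ 2.
Then P_{r+1} = 12P_r − 35P_{r−1} = 12·(5^r − 2·7^r) − 35·(5^{r−1} − 2·7^{r−1}) = (12·5 − 35)5^{r−1} − 2·(12·7 − 35)7^{r−1} = 25·5^{r−1} − 98·7^{r−1} = 5^{r+1} − 2·7^{r+1}.
This completes the inductive step, so P_n = 5^n − 2·7^n for all n ≥ 1.

P_n = 5^n − 2·7^n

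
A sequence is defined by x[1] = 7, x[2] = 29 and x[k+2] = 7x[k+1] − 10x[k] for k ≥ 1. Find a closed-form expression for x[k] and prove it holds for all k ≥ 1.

Claim: x[k] = 2^k + 5^k.

Base cases: x[1] = 7 and 2^1 + 5^1 = 7; x[2] = 29 and 2^2 + 5^2 = 29.
Assume x[i] = 2^i + 5^i for all 1 ≤ i ≤ j, where j ≥ 2.
Then x[j+1] = 7x[j] − 10x[j−1] = 7·(2^j + 5^j) − 10·(2^{j−1} + 5^{j−1}) = (7·2 − 10)2^{j−1} + (7·5 − 10)5^{j−1} = 4·2^{j−1} + 25·5^{j−1} = 2^{j+1} + 5^{j+1}.
This completes the inductive step, so x[k] = 2^k + 5^k for all k ≥ 1.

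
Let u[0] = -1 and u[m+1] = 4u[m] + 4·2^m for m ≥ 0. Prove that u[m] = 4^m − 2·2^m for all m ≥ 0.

Base case: u[0] = -1, and 4^0 − 2·2^0 = 1 − 2 = -1.
Assume u[r] = 4^r − 2·2^r for some r ≥ 0.
Then u[r+1] = 4u[r] + 4·2^r = 4·(4^r − 2·2^r) + 4·2^r = 4^{r+1} − 8·2^r + 4·2^r = 4^{r+1} − 4·2^r = 4^{r+1} − 2·2^{r+1}.
So the formula holds for r+1, and by induction u[m] = 4^m − 2·2^m for all m ≥ 0.

u[m] = 4^m − 2·2^m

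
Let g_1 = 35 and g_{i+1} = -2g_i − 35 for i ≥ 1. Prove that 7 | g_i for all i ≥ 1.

Base case: g_1 = 35 = 7·5, so 7 | g_1.
Assume 7 | g_m, so g_m = 7t for some integer t.
Then g_{m+1} = -2g_m − 35 = -2·(7t) − 35 = 7(-2t − 5), so 7 | g_{m+1}.
So the property holds for m+1, and by induction 7 | g_i for all i ≥ 1.

7 | g_i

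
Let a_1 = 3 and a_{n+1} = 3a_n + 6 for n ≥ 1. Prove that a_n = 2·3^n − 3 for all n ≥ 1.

Base case: a_1 = 3, and 2·3^1 − 3 = 6 − 3 = 3.
Assume a_j = 2·3^j − 3 for some j ≥ 1.
Then a_{j+1} = 3a_j + 6 = 3·(2·3^j − 3) + 6 = 6·3^j − 9 + 6 = 2·3^{j+1} − 3.
By induction, a_n = 2·3^n − 3 for all n ≥ 1.

a_n = 2·3^n − 3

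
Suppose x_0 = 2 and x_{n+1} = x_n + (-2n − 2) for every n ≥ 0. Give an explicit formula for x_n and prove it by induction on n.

Claim: x_n = -n^2 − n + 2.

Base case: x_0 = 2, and -0^2 − 0 + 2 = 2.
Assume x_r = -r^2 − r + 2.
Then x_{r+1} = x_r + (-2r − 2) = (-r^2 − r + 2) + (-2r − 2) = -r^2 − 3r,
and -(r+1)^2 − (r+1) + 2 = -r^2 − 3r.
Hence x_n = -n^2 − n + 2 for every n ≥ 0, by induction.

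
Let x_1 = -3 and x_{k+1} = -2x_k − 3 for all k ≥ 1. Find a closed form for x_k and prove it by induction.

Claim: x_k = (-2)^k − 1.

Base case: x_1 = -3, and (-2)^1 − 1 = -2 − 1 = -3.
Assume x_j = (-2)^j − 1 for some j ≥ 1.
Then x_{j+1} = -2x_j − 3 = -2·((-2)^j − 1) − 3 = -2·(-2)^j + 2 − 3 = (-2)^{j+1} − 1.
By induction, x_k = (-2)^k − 1 for all k ≥ 1.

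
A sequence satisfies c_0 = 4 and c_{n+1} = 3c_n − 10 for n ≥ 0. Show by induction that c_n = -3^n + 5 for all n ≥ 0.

Base case: c_0 = 4, and -3^0 + 5 = -1 + 5 = 4.
Assume c_m = -3^m + 5 for some m ≥ 0.
Then c_{m+1} = 3c_m − 10 = 3·(-3^m + 5) − 10 = -3^{m+1} + 15 − 10 = -3^{m+1} + 5.
So the formula holds for m+1, and by induction c_n = -3^n + 5 for all n ≥ 0.

c_n = -3^n + 5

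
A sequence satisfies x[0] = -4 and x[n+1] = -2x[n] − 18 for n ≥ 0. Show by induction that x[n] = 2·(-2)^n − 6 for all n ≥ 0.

Base case: x[0] = -4, and 2·(-2)^0 − 6 = 2 − 6 = -4.
Assume x[k] = 2·(-2)^k − 6 for some k ≥ 0.
Then x[k+1] = -2x[k] − 18 = -2·(2·(-2)^k − 6) − 18 = -4·(-2)^k + 12 − 18 = 2·(-2)^{k+1} − 6.
So the formula holds for k+1, and by induction x[n] = 2·(-2)^n − 6 for all n ≥ 0.

x[n] = 2·(-2)^n − 6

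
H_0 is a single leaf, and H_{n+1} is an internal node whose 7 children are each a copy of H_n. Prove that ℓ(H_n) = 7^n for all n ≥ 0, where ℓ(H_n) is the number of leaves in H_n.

Base case: ℓ(H_0) = 1, and 7^0 = 1.
Assume ℓ(H_m) = 7^m.
Then ℓ(H_{m+1}) = 7·ℓ(H_m) = 7·7^m = 7^{m+1}.
Hence ℓ(H_n) = 7^n for every n ≥ 0, by induction.

ℓ(H_n) = 7^n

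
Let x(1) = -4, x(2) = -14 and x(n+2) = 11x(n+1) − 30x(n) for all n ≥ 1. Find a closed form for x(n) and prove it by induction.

Claim: x(n) = 6^n − 2·5^n.

Base cases: x(1) = -4 and 6^1 − 2·5^1 = -4; x(2) = -14 and 6^2 − 2·5^2 = -14.
Assume x(j) = 6^j − 2·5^j for all 1 ≤ j ≤ k, where k ≥ 2.
Then x(k+1) = 11x(k) − 30x(k−1) = 11·(6^k − 2·5^k) − 30·(6^{k−1} − 2·5^{k−1}) = (11·6 − 30)6^{k−1} − 2·(11·5 − 30)5^{k−1} = 36·6^{k−1} − 50·5^{k−1} = 6^{k+1} − 2·5^{k+1}.
So the formula holds for k+1, and by strong induction x(n) = 6^n − 2·5^n for all n ≥ 1.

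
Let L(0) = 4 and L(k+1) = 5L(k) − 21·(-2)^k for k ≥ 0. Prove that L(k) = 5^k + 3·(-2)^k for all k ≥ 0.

Base case: L(0) = 4, and 5^0 + 3·(-2)^0 = 1 + 3 = 4.
Assume L(j) = 5^j + 3·(-2)^j for some j ≥ 0.
Then L(j+1) = 5L(j) − 21·(-2)^j = 5·(5^j + 3·(-2)^j) − 21·(-2)^j = 5^{j+1} + 15·(-2)^j − 21·(-2)^j = 5^{j+1} − 6·(-2)^j = 5^{j+1} + 3·(-2)^{j+1}.
Hence L(k) = 5^k + 3·(-2)^k for every k ≥ 0, by induction.

L(k) = 5^k + 3·(-2)^k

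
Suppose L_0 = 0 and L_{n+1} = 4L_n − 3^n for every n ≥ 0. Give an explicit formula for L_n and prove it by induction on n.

Claim: L_n = -4^n + 3^n.

Base case: L_0 = 0, and -4^0 + 3^0 = -1 + 1 = 0.
Assume L_k = -4^k + 3^k for some k ≥ 0.
Then L_{k+1} = 4L_k − 3^k = 4·(-4^k + 3^k) − 3^k = -4^{k+1} + 4·3^k − 3^k = -4^{k+1} + 3·3^k = -4^{k+1} + 3^{k+1}.
So the formula holds for k+1, and by induction L_n = -4^n + 3^n for all n ≥ 0.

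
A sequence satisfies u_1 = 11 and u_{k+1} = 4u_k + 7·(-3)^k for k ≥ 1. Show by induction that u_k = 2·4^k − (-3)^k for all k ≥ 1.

Base case: u_1 = 11, and 2·4^1 − (-3)^1 = 8 + 3 = 11.
Assume u_j = 2·4^j − (-3)^j for some j ≥ 1.
Then u_{j+1} = 4u_j + 7·(-3)^j = 4·(2·4^j − (-3)^j) + 7·(-3)^j = 2·4^{j+1} − 4·(-3)^j + 7·(-3)^j = 2·4^{j+1} + 3·(-3)^j = 2·4^{j+1} − (-3)^{j+1}.
This completes the inductive step, so u_k = 2·4^k − (-3)^k for all k ≥ 1.

u_k = 2·4^k − (-3)^k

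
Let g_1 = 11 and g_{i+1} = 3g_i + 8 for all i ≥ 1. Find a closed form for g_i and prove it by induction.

Claim: g_i = 5·3^i − 4.

Base case: g_1 = 11, and 5·3^1 − 4 = 15 − 4 = 11.
Assume g_m = 5·3^m − 4 for some m ≥ 1.
Then g_{m+1} = 3g_m + 8 = 3·(5·3^m − 4) + 8 = 15·3^m − 12 + 8 = 5·3^{m+1} − 4.
Hence g_i = 5·3^i − 4 for every i ≥ 1, by induction.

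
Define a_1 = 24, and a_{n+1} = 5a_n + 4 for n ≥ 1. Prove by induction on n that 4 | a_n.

Base case: a_1 = 24 = 4·6, so 4 | a_1.
Assume 4 | a_k, so a_k = 4t for some integer t.
Then a_{k+1} = 5a_k + 4 = 5·(4t) + 4 = 4(5t + 1), so 4 | a_{k+1}.
By induction, 4 | a_n for all n ≥ 1.

4 | a_n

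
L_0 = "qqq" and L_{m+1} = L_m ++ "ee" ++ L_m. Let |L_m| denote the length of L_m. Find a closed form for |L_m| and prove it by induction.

Claim: |L_m| = 5·2^m − 2.

Base case: |L_0| = 3, and 5·2^0 − 2 = 3.
Assume |L_k| = 5·2^k − 2.
Then |L_{k+1}| = |L_k| + 2 + |L_k| = 2|L_k| + 2 = 2(5·2^k − 2) + 2 = 5·2^{k+1} − 4 + 2 = 5·2^{k+1} − 2.
This completes the inductive step, so |L_m| = 5·2^m − 2 for all m ≥ 0.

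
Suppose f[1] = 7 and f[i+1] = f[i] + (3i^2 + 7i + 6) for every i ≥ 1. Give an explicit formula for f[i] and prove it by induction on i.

Claim: f[i] = i^3 + 2i^2 + 3i + 1.

Base case: f[1] = 7, and 1^3 + 2·1^2 + 3·1 + 1 = 7.
Assume f[k] = k^3 + 2k^2 + 3k + 1.
Then f[k+1] = f[k] + (3k^2 + 7k + 6) = (k^3 + 2k^2 + 3k + 1) + (3k^2 + 7k + 6) = k^3 + 5k^2 + 10k + 7,
and (k+1)^3 + 2·(k+1)^2 + 3·(k+1) + 1 = k^3 + 5k^2 + 10k + 7.
This completes the inductive step, so f[i] = i^3 + 2i^2 + 3i + 1 for all i ≥ 1.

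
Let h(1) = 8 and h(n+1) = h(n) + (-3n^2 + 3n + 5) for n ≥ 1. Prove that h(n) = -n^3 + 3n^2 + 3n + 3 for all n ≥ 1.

Base case: h(1) = 8, and -1^3 + 3·1^2 + 3·1 + 3 = 8.
Assume h(k) = -k^3 + 3k^2 + 3k + 3.
Then h(k+1) = h(k) + (-3k^2 + 3k + 5) = (-k^3 + 3k^2 + 3k + 3) + (-3k^2 + 3k + 5) = -k^3 + 6k + 8,
and -(k+1)^3 + 3·(k+1)^2 + 3·(k+1) + 3 = -k^3 + 6k + 8.
Hence h(n) = -n^3 + 3n^2 + 3n + 3 for every n ≥ 1, by induction.

h(n) = -n^3 + 3n^2 + 3n + 3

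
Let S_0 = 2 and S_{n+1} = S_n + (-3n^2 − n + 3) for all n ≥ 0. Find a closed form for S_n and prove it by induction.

Claim: S_n = -n^3 + n^2 + 3n + 2.

Base case: S_0 = 2, and -0^3 + 0^2 + 3·0 + 2 = 2.
Assume S_r = -r^3 + r^2 + 3r + 2.
Then S_{r+1} = S_r + (-3r^2 − r + 3) = (-r^3 + r^2 + 3r + 2) + (-3r^2 − r + 3) = -r^3 − 2r^2 + 2r + 5,
and -(r+1)^3 + (r+1)^2 + 3·(r+1) + 2 = -r^3 − 2r^2 + 2r + 5.
This completes the inductive step, so S_n = -n^3 + n^2 + 3n + 2 for all n ≥ 0.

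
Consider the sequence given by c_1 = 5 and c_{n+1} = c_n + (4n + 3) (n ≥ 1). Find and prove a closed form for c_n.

Claim: c_n = 2n^2 + n + 2.

Base case: c_1 = 5, and 2·1^2 + 1 + 2 = 5.
Assume c_m = 2m^2 + m + 2.
Then c_{m+1} = c_m + (4m + 3) = (2m^2 + m + 2) + (4m + 3) = 2m^2 + 5m + 5,
and 2·(m+1)^2 + (m+1) + 2 = 2m^2 + 5m + 5.
This completes the inductive step, so c_n = 2n^2 + n + 2 for all n ≥ 1.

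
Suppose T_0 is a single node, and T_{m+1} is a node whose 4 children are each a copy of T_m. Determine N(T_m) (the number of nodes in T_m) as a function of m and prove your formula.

Claim: N(T_m) = (4^{m+1} − 1)/3.

Base case: N(T_0) = 1, and (4^{0+1} − 1)/3 = 1.
Assume N(T_k) = (4^{k+1} − 1)/3.
Then N(T_{k+1}) = 1 + 4N(T_k) = 1 + 4·(4^{k+1} − 1)/3 = 1 + (4^{k+2} − 4)/3 = (3 + 4^{k+2} − 4)/3 = (4^{k+2} − 1)/3.
So the formula holds for k+1, and by induction N(T_m) = (4^{m+1} − 1)/3 for all m ≥ 0.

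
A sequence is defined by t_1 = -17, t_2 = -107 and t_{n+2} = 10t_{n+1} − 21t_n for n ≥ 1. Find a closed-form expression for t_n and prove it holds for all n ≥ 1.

Claim: t_n = -3^n − 2·7^n.

Base cases: t_1 = -17 and -3^1 − 2·7^1 = -17; t_2 = -107 and -3^2 − 2·7^2 = -107.
Assume t_j = -3^j − 2·7^j for all 1 ≤ j ≤ k, where k ≥ 2.
Then t_{k+1} = 10t_k − 21t_{k−1} = 10·(-3^k − 2·7^k) − 21·(-3^{k−1} − 2·7^{k−1}) = -(10·3 − 21)3^{k−1} − 2·(10·7 − 21)7^{k−1} = -9·3^{k−1} − 98·7^{k−1} = -3^{k+1} − 2·7^{k+1}.
So the formula holds for k+1, and by strong induction t_n = -3^n − 2·7^n for all n ≥ 1.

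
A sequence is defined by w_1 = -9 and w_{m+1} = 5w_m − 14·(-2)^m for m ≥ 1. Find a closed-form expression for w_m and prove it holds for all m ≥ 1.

Claim: w_m = -5^m + 2·(-2)^m.

Base case: w_1 = -9, and -5^1 + 2·(-2)^1 = -5 − 4 = -9.
Assume w_k = -5^k + 2·(-2)^k for some k ≥ 1.
Then w_{k+1} = 5w_k − 14·(-2)^k = 5·(-5^k + 2·(-2)^k) − 14·(-2)^k = -5^{k+1} + 10·(-2)^k − 14·(-2)^k = -5^{k+1} − 4·(-2)^k = -5^{k+1} + 2·(-2)^{k+1}.
By induction, w_m = -5^m + 2·(-2)^m for all m ≥ 1.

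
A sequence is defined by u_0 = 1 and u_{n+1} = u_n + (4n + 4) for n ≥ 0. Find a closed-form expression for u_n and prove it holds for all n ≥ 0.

Claim: u_n = 2n^2 + 2n + 1.

Base case: u_0 = 1, and 2·0^2 + 2·0 + 1 = 1.
Assume u_k = 2k^2 + 2k + 1.
Then u_{k+1} = u_k + (4k + 4) = (2k^2 + 2k + 1) + (4k + 4) = 2k^2 + 6k + 5,
and 2·(k+1)^2 + 2·(k+1) + 1 = 2k^2 + 6k + 5.
This completes the inductive step, so u_n = 2n^2 + 2n + 1 for all n ≥ 0.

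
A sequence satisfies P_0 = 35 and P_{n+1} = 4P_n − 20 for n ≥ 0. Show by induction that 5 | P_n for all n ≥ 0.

Base case: P_0 = 35 = 5·7, so 5 | P_0.
Assume 5 | P_r, so P_r = 5t for some integer t.
Then P_{r+1} = 4P_r − 20 = 4·(5t) − 20 = 5(4t − 4), so 5 | P_{r+1}.
So the property holds for r+1, and by induction 5 | P_n for all n ≥ 0.

5 | P_n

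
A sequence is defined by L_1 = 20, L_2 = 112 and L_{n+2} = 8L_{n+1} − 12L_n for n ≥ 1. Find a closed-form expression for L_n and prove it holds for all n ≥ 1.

Claim: L_n = 3·6^n + 2^n.

Base cases: L_1 = 20 and 3·6^1 + 2^1 = 20; L_2 = 112 and 3·6^2 + 2^2 = 112.
Assume L_j = 3·6^j + 2^j for all 1 ≤ j ≤ k, where k ≥ 2.
Then L_{k+1} = 8L_k − 12L_{k−1} = 8·(3·6^k + 2^k) − 12·(3·6^{k−1} + 2^{k−1}) = 3·(8·6 − 12)6^{k−1} + (8·2 − 12)2^{k−1} = 108·6^{k−1} + 4·2^{k−1} = 3·6^{k+1} + 2^{k+1}.
By strong induction, L_n = 3·6^n + 2^n for all n ≥ 1.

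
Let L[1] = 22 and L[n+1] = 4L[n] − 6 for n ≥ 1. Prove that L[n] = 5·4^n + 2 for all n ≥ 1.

Base case: L[1] = 22, and 5·4^1 + 2 = 20 + 2 = 22.
Assume L[m] = 5·4^m + 2 for some m ≥ 1.
Then L[m+1] = 4L[m] − 6 = 4·(5·4^m + 2) − 6 = 20·4^m + 8 − 6 = 5·4^{m+1} + 2.
So the formula holds for m+1, and by induction L[n] = 5·4^n + 2 for all n ≥ 1.

L[n] = 5·4^n + 2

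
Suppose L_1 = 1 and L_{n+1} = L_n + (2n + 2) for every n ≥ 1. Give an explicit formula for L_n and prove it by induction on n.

Claim: L_n = n^2 + n − 1.

Base case: L_1 = 1, and 1^2 + 1 − 1 = 1.
Assume L_j = j^2 + j − 1.
Then L_{j+1} = L_j + (2j + 2) = (j^2 + j − 1) + (2j + 2) = j^2 + 3j + 1,
and (j+1)^2 + (j+1) − 1 = j^2 + 3j + 1.
Hence L_n = n^2 + n − 1 for every n ≥ 1, by induction.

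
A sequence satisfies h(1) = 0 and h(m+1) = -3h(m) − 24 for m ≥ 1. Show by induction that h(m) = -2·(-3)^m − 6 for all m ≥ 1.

Base case: h(1) = 0, and -2·(-3)^1 − 6 = 6 − 6 = 0.
Assume h(j) = -2·(-3)^j − 6 for some j ≥ 1.
Then h(j+1) = -3h(j) − 24 = -3·(-2·(-3)^j − 6) − 24 = 6·(-3)^j + 18 − 24 = -2·(-3)^{j+1} − 6.
This completes the inductive step, so h(m) = -2·(-3)^m − 6 for all m ≥ 1.

h(m) = -2·(-3)^m − 6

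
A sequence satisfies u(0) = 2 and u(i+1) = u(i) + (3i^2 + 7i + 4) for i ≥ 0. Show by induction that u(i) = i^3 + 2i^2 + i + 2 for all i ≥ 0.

Base case: u(0) = 2, and 0^3 + 2·0^2 + 0 + 2 = 2.
Assume u(r) = r^3 + 2r^2 + r + 2.
Then u(r+1) = u(r) + (3r^2 + 7r + 4) = (r^3 + 2r^2 + r + 2) + (3r^2 + 7r + 4) = r^3 + 5r^2 + 8r + 6,
and (r+1)^3 + 2·(r+1)^2 + (r+1) + 2 = r^3 + 5r^2 + 8r + 6.
By induction, u(i) = i^3 + 2i^2 + i + 2 for all i ≥ 0.

u(i) = i^3 + 2i^2 + i + 2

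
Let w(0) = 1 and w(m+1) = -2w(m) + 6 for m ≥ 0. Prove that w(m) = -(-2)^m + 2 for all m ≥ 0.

Base case: w(0) = 1, and -(-2)^0 + 2 = -1 + 2 = 1.
Assume w(j) = -(-2)^j + 2 for some j ≥ 0.
Then w(j+1) = -2w(j) + 6 = -2·(-(-2)^j + 2) + 6 = 2·(-2)^j − 4 + 6 = -(-2)^{j+1} + 2.
So the formula holds for j+1, and by induction w(m) = -(-2)^m + 2 for all m ≥ 0.

w(m) = -(-2)^m + 2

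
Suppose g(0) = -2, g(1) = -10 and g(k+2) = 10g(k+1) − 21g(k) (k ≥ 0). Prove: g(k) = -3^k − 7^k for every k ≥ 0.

Base cases: g(0) = -2 and -3^0 − 7^0 = -2; g(1) = -10 and -3^1 − 7^1 = -10.
Assume g(j) = -3^j − 7^j for all 0 ≤ j ≤ r, where r ≥ 1.
Then g(r+1) = 10g(r) − 21g(r−1) = 10·(-3^r − 7^r) − 21·(-3^{r−1} − 7^{r−1}) = -(10·3 − 21)3^{r−1} − (10·7 − 21)7^{r−1} = -9·3^{r−1} − 49·7^{r−1} = -3^{r+1} − 7^{r+1}.
Hence g(k) = -3^k − 7^k for every k ≥ 0, by strong induction.

g(k) = -3^k − 7^k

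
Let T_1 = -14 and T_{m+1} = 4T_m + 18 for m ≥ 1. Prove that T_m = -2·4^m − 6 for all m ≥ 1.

Base case: T_1 = -14, and -2·4^1 − 6 = -8 − 6 = -14.
Assume T_r = -2·4^r − 6 for some r ≥ 1.
Then T_{r+1} = 4T_r + 18 = 4·(-2·4^r − 6) + 18 = -8·4^r − 24 + 18 = -2·4^{r+1} − 6.
By induction, T_m = -2·4^m − 6 for all m ≥ 1.

T_m = -2·4^m − 6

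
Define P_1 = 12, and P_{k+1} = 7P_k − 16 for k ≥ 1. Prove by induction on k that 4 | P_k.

Base case: P_1 = 12 = 4·3, so 4 | P_1.
Assume 4 | P_j, so P_j = 4t for some integer t.
Then P_{j+1} = 7P_j − 16 = 7·(4t) − 16 = 4(7t − 4), so 4 | P_{j+1}.
By induction, 4 | P_k for all k ≥ 1.

4 | P_k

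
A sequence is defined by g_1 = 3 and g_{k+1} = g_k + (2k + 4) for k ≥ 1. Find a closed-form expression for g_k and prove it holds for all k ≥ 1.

Claim: g_k = k^2 + 3k − 1.

Base case: g_1 = 3, and 1^2 + 3·1 − 1 = 3.
Assume g_m = m^2 + 3m − 1.
Then g_{m+1} = g_m + (2m + 4) = (m^2 + 3m − 1) + (2m + 4) = m^2 + 5m + 3,
and (m+1)^2 + 3·(m+1) − 1 = m^2 + 5m + 3.
By induction, g_k = k^2 + 3k − 1 for all k ≥ 1.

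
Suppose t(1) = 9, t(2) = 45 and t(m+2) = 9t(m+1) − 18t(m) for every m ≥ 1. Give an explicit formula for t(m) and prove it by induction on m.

Claim: t(m) = 3^m + 6^m.

Base cases: t(1) = 9 and 3^1 + 6^1 = 9; t(2) = 45 and 3^2 + 6^2 = 45.
Assume t(j) = 3^j + 6^j for all 1 ≤ j ≤ r, where r ≥ 2.
Then t(r+1) = 9t(r) − 18t(r−1) = 9·(3^r + 6^r) − 18·(3^{r−1} + 6^{r−1}) = (9·3 − 18)3^{r−1} + (9·6 − 18)6^{r−1} = 9·3^{r−1} + 36·6^{r−1} = 3^{r+1} + 6^{r+1}.
So the formula holds for r+1, and by strong induction t(m) = 3^m + 6^m for all m ≥ 1.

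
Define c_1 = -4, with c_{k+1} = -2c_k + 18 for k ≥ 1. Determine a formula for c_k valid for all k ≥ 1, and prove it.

Claim: c_k = 5·(-2)^k + 6.

Base case: c_1 = -4, and 5·(-2)^1 + 6 = -10 + 6 = -4.
Assume c_j = 5·(-2)^j + 6 for some j ≥ 1.
Then c_{j+1} = -2c_j + 18 = -2·(5·(-2)^j + 6) + 18 = -10·(-2)^j − 12 + 18 = 5·(-2)^{j+1} + 6.
This completes the inductive step, so c_k = 5·(-2)^k + 6 for all k ≥ 1.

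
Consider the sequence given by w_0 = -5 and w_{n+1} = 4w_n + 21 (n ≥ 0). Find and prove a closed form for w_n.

Claim: w_n = 2·4^n − 7.

Base case: w_0 = -5, and 2·4^0 − 7 = 2 − 7 = -5.
Assume w_m = 2·4^m − 7 for some m ≥ 0.
Then w_{m+1} = 4w_m + 21 = 4·(2·4^m − 7) + 21 = 8·4^m − 28 + 21 = 2·4^{m+1} − 7.
By induction, w_n = 2·4^n − 7 for all n ≥ 0.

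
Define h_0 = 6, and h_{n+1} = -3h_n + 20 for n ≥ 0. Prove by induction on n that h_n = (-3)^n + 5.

Base case: h_0 = 6, and (-3)^0 + 5 = 1 + 5 = 6.
Assume h_k = (-3)^k + 5 for some k ≥ 0.
Then h_{k+1} = -3h_k + 20 = -3·((-3)^k + 5) + 20 = -3·(-3)^k − 15 + 20 = (-3)^{k+1} + 5.
This completes the inductive step, so h_n = (-3)^n + 5 for all n ≥ 0.

h_n = (-3)^n + 5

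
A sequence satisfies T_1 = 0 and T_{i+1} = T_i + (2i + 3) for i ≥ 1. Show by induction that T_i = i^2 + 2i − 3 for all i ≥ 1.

Base case: T_1 = 0, and 1^2 + 2·1 − 3 = 0.
Assume T_m = m^2 + 2m − 3.
Then T_{m+1} = T_m + (2m + 3) = (m^2 + 2m − 3) + (2m + 3) = m^2 + 4m,
and (m+1)^2 + 2·(m+1) − 3 = m^2 + 4m.
By induction, T_i = i^2 + 2i − 3 for all i ≥ 1.

T_i = i^2 + 2i − 3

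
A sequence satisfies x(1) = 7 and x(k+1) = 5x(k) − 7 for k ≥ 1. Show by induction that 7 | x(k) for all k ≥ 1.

Base case: x(1) = 7 = 7·1, so 7 | x(1).
Assume 7 | x(m), so x(m) = 7t for some integer t.
Then x(m+1) = 5x(m) − 7 = 5·(7t) − 7 = 7(5t − 1), so 7 | x(m+1).
Hence 7 | x(k) for every k ≥ 1, by induction.

7 | x(k)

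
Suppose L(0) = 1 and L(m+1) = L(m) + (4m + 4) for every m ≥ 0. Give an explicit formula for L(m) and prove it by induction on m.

Claim: L(m) = 2m^2 + 2m + 1.

Base case: L(0) = 1, and 2·0^2 + 2·0 + 1 = 1.
Assume L(k) = 2k^2 + 2k + 1.
Then L(k+1) = L(k) + (4k + 4) = (2k^2 + 2k + 1) + (4k + 4) = 2k^2 + 6k + 5,
and 2·(k+1)^2 + 2·(k+1) + 1 = 2k^2 + 6k + 5.
By induction, L(m) = 2m^2 + 2m + 1 for all m ≥ 0.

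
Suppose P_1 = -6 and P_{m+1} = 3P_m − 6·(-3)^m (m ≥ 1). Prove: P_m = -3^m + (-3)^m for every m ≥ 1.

Base case: P_1 = -6, and -3^1 + (-3)^1 = -3 − 3 = -6.
Assume P_k = -3^k + (-3)^k for some k ≥ 1.
Then P_{k+1} = 3P_k − 6·(-3)^k = 3·(-3^k + (-3)^k) − 6·(-3)^k = -3^{k+1} + 3·(-3)^k − 6·(-3)^k = -3^{k+1} − 3·(-3)^k = -3^{k+1} + (-3)^{k+1}.
By induction, P_m = -3^m + (-3)^m for all m ≥ 1.

P_m = -3^m + (-3)^m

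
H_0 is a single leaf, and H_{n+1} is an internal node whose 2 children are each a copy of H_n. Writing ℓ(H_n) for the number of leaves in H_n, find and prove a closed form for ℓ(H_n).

Claim: ℓ(H_n) = 2^n.

Base case: ℓ(H_0) = 1, and 2^0 = 1.
Assume ℓ(H_j) = 2^j.
Then ℓ(H_{j+1}) = 2·ℓ(H_j) = 2·2^j = 2^{j+1}.
Hence ℓ(H_n) = 2^n for every n ≥ 0, by induction.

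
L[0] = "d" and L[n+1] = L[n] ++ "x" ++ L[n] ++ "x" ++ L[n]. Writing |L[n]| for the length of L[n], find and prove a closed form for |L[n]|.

Claim: |L[n]| = 2·3^n − 1.

Base case: |L[0]| = 1, and 2·3^0 − 1 = 1.
Assume |L[k]| = 2·3^k − 1.
Then |L[k+1]| = 3|L[k]| + 2 = 3(2·3^k − 1) + 2 = 2·3^{k+1} − 3 + 2 = 2·3^{k+1} − 1.
This completes the inductive step, so |L[n]| = 2·3^n − 1 for all n ≥ 0.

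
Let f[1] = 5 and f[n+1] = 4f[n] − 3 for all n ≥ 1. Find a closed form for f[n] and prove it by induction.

Claim: f[n] = 4^n + 1.

Base case: f[1] = 5, and 4^1 + 1 = 4 + 1 = 5.
Assume f[r] = 4^r + 1 for some r ≥ 1.
Then f[r+1] = 4f[r] − 3 = 4·(4^r + 1) − 3 = 4^{r+1} + 4 − 3 = 4^{r+1} + 1.
This completes the inductive step, so f[n] = 4^n + 1 for all n ≥ 1.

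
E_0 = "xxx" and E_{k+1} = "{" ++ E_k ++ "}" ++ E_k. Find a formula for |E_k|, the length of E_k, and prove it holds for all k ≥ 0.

Claim: |E_k| = 5·2^k − 2.

Base case: |E_0| = 3, and 5·2^0 − 2 = 3.
Assume |E_m| = 5·2^m − 2.
Then |E_{m+1}| = 1 + |E_m| + 1 + |E_m| = 2|E_m| + 2 = 2(5·2^m − 2) + 2 = 5·2^{m+1} − 4 + 2 = 5·2^{m+1} − 2.
By induction, |E_k| = 5·2^k − 2 for all k ≥ 0.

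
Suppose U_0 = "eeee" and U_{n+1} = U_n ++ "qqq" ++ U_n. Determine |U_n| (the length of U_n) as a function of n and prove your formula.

Claim: |U_n| = 7·2^n − 3.

Base case: |U_0| = 4, and 7·2^0 − 3 = 4.
Assume |U_r| = 7·2^r − 3.
Then |U_{r+1}| = |U_r| + 3 + |U_r| = 2|U_r| + 3 = 2(7·2^r − 3) + 3 = 7·2^{r+1} − 6 + 3 = 7·2^{r+1} − 3.
So the formula holds for r+1, and by induction |U_n| = 7·2^n − 3 for all n ≥ 0.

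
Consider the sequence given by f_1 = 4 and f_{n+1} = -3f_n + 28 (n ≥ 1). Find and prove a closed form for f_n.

Claim: f_n = (-3)^n + 7.

Base case: f_1 = 4, and (-3)^1 + 7 = -3 + 7 = 4.
Assume f_m = (-3)^m + 7 for some m ≥ 1.
Then f_{m+1} = -3f_m + 28 = -3·((-3)^m + 7) + 28 = -3·(-3)^m − 21 + 28 = (-3)^{m+1} + 7.
Hence f_n = (-3)^n + 7 for every n ≥ 1, by induction.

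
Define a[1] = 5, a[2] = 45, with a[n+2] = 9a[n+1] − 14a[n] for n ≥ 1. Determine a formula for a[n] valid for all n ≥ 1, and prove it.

Claim: a[n] = 7^n − 2^n.

Base cases: a[1] = 5 and 7^1 − 2^1 = 5; a[2] = 45 and 7^2 − 2^2 = 45.
Assume a[j] = 7^j − 2^j for all 1 ≤ j ≤ k, where k ≥ 2.
Then a[k+1] = 9a[k] − 14a[k−1] = 9·(7^k − 2^k) − 14·(7^{k−1} − 2^{k−1}) = (9·7 − 14)7^{k−1} − (9·2 − 14)2^{k−1} = 49·7^{k−1} − 4·2^{k−1} = 7^{k+1} − 2^{k+1}.
Hence a[n] = 7^n − 2^n for every n ≥ 1, by strong induction.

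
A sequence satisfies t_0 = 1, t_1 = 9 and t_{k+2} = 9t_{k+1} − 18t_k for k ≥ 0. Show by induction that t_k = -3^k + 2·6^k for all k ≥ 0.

Base cases: t_0 = 1 and -3^0 + 2·6^0 = 1; t_1 = 9 and -3^1 + 2·6^1 = 9.
Assume t_j = -3^j + 2·6^j for all 0 ≤ j ≤ r, where r ≥ 1.
Then t_{r+1} = 9t_r − 18t_{r−1} = 9·(-3^r + 2·6^r) − 18·(-3^{r−1} + 2·6^{r−1}) = -(9·3 − 18)3^{r−1} + 2·(9·6 − 18)6^{r−1} = -9·3^{r−1} + 72·6^{r−1} = -3^{r+1} + 2·6^{r+1}.
Hence t_k = -3^k + 2·6^k for every k ≥ 0, by strong induction.

t_k = -3^k + 2·6^k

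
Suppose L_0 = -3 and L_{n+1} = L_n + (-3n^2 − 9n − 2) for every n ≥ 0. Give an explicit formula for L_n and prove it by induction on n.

Claim: L_n = -n^3 − 3n^2 + 2n − 3.

Base case: L_0 = -3, and -0^3 − 3·0^2 + 2·0 − 3 = -3.
Assume L_m = -m^3 − 3m^2 + 2m − 3.
Then L_{m+1} = L_m + (-3m^2 − 9m − 2) = (-m^3 − 3m^2 + 2m − 3) + (-3m^2 − 9m − 2) = -m^3 − 6m^2 − 7m − 5,
and -(m+1)^3 − 3·(m+1)^2 + 2·(m+1) − 3 = -m^3 − 6m^2 − 7m − 5.
By induction, L_n = -n^3 − 3n^2 + 2n − 3 for all n ≥ 0.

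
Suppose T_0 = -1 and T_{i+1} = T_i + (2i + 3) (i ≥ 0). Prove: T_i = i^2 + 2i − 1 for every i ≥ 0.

Base case: T_0 = -1, and 0^2 + 2·0 − 1 = -1.
Assume T_j = j^2 + 2j − 1.
Then T_{j+1} = T_j + (2j + 3) = (j^2 + 2j − 1) + (2j + 3) = j^2 + 4j + 2,
and (j+1)^2 + 2·(j+1) − 1 = j^2 + 4j + 2.
This completes the inductive step, so T_i = i^2 + 2i − 1 for all i ≥ 0.

T_i = i^2 + 2i − 1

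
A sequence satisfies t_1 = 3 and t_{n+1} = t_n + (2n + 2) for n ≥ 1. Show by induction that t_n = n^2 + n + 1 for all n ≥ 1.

Base case: t_1 = 3, and 1^2 + 1 + 1 = 3.
Assume t_r = r^2 + r + 1.
Then t_{r+1} = t_r + (2r + 2) = (r^2 + r + 1) + (2r + 2) = r^2 + 3r + 3,
and (r+1)^2 + (r+1) + 1 = r^2 + 3r + 3.
Hence t_n = n^2 + n + 1 for every n ≥ 1, by induction.

t_n = n^2 + n + 1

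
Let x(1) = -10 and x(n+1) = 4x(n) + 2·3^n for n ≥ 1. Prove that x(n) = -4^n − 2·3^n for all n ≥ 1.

Base case: x(1) = -10, and -4^1 − 2·3^1 = -4 − 6 = -10.
Assume x(k) = -4^k − 2·3^k for some k ≥ 1.
Then x(k+1) = 4x(k) + 2·3^k = 4·(-4^k − 2·3^k) + 2·3^k = -4^{k+1} − 8·3^k + 2·3^k = -4^{k+1} − 6·3^k = -4^{k+1} − 2·3^{k+1}.
By induction, x(n) = -4^n − 2·3^n for all n ≥ 1.

x(n) = -4^n − 2·3^n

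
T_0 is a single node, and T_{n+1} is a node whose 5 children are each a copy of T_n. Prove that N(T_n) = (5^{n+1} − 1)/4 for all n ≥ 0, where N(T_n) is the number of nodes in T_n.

Base case: N(T_0) = 1, and (5^{0+1} − 1)/4 = 1.
Assume N(T_r) = (5^{r+1} − 1)/4.
Then N(T_{r+1}) = 1 + 5N(T_r) = 1 + 5·(5^{r+1} − 1)/4 = 1 + (5^{r+2} − 5)/4 = (4 + 5^{r+2} − 5)/4 = (5^{r+2} − 1)/4.
Hence N(T_n) = (5^{n+1} − 1)/4 for every n ≥ 0, by induction.

N(T_n) = (5^{n+1} − 1)/4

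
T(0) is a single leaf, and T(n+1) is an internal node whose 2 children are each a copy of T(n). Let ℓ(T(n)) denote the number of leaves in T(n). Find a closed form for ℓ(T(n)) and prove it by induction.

Claim: ℓ(T(n)) = 2^n.

Base case: ℓ(T(0)) = 1, and 2^0 = 1.
Assume ℓ(T(k)) = 2^k.
Then ℓ(T(k+1)) = 2·ℓ(T(k)) = 2·2^k = 2^{k+1}.
This completes the inductive step, so ℓ(T(n)) = 2^n for all n ≥ 0.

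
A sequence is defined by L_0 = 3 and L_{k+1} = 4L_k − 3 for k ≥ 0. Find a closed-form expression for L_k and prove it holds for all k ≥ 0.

Claim: L_k = 2·4^k + 1.

Base case: L_0 = 3, and 2·4^0 + 1 = 2 + 1 = 3.
Assume L_j = 2·4^j + 1 for some j ≥ 0.
Then L_{j+1} = 4L_j − 3 = 4·(2·4^j + 1) − 3 = 8·4^j + 4 − 3 = 2·4^{j+1} + 1.
By induction, L_k = 2·4^k + 1 for all k ≥ 0.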